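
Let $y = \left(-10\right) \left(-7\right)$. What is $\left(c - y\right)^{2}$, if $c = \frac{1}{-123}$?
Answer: $\frac{74149321}{15129} \approx 4901.1$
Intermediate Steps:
$y = 70$
$c = - \frac{1}{123} \approx -0.0081301$
$\left(c - y\right)^{2} = \left(- \frac{1}{123} - 70\right)^{2} = \left(- \frac{8611}{123}\right)^{2} = \frac{74149321}{15129}$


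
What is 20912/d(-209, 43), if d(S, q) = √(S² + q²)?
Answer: 10456*√45530/22765 ≈ 98.005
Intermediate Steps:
20912/d(-209, 43) = 20912/(√((-209)² + 43²)) = 20912/(√(43681 + 1849)) = 20912/(√45530) = 20912*(√45530/45530) = 10456*√45530/22765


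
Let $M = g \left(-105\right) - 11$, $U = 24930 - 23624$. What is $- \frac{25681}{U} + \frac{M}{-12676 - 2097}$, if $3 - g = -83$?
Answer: $- \frac{367577867}{19293538} \approx -19.052$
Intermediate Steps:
$g = 86$ ($g = 3 - -83 = 3 + 83 = 86$)
$U = 1306$
$M = -9041$ ($M = 86 \left(-105\right) - 11 = -9030 - 11 = -9041$)
$- \frac{25681}{U} + \frac{M}{-12676 - 2097} = - \frac{25681}{1306} - \frac{9041}{-12676 - 2097} = \left(-25681\right) \frac{1}{1306} - \frac{9041}{-12676 - 2097} = - \frac{25681}{1306} - \frac{9041}{-14773} = - \frac{25681}{1306} - - \frac{9041}{14773} = - \frac{25681}{1306} + \frac{9041}{14773} = - \frac{367577867}{19293538}$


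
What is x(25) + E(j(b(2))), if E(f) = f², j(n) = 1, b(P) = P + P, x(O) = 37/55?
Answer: 92/55 ≈ 1.6727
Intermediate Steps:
x(O) = 37/55 (x(O) = 37*(1/55) = 37/55)
b(P) = 2*P
x(25) + E(j(b(2))) = 37/55 + 1² = 37/55 + 1 = 92/55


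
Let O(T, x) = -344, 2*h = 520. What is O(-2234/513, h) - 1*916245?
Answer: -916589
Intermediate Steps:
h = 260 (h = (1/2)*520 = 260)
O(-2234/513, h) - 1*916245 = -344 - 1*916245 = -344 - 916245 = -916589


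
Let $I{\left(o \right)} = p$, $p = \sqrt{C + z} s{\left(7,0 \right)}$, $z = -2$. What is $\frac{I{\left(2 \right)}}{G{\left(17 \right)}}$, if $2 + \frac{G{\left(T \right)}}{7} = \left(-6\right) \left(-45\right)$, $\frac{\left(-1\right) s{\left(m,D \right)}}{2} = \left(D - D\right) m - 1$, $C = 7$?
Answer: $\frac{\sqrt{5}}{938} \approx 0.0023839$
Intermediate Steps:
$s{\left(m,D \right)} = 2$ ($s{\left(m,D \right)} = - 2 \left(\left(D - D\right) m - 1\right) = - 2 \left(0 m - 1\right) = - 2 \left(0 - 1\right) = \left(-2\right) \left(-1\right) = 2$)
$G{\left(T \right)} = 1876$ ($G{\left(T \right)} = -14 + 7 \left(\left(-6\right) \left(-45\right)\right) = -14 + 7 \cdot 270 = -14 + 1890 = 1876$)
$p = 2 \sqrt{5}$ ($p = \sqrt{7 - 2} \cdot 2 = \sqrt{5} \cdot 2 = 2 \sqrt{5} \approx 4.4721$)
$I{\left(o \right)} = 2 \sqrt{5}$
$\frac{I{\left(2 \right)}}{G{\left(17 \right)}} = \frac{2 \sqrt{5}}{1876} = 2 \sqrt{5} \cdot \frac{1}{1876} = \frac{\sqrt{5}}{938}$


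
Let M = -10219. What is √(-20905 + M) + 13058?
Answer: 13058 + 2*I*√7781 ≈ 13058.0 + 176.42*I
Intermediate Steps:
√(-20905 + M) + 13058 = √(-20905 - 10219) + 13058 = √(-31124) + 13058 = 2*I*√7781 + 13058 = 13058 + 2*I*√7781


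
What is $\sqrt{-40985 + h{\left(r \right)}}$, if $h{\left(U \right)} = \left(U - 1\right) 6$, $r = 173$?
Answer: $i \sqrt{39953} \approx 199.88 i$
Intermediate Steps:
$h{\left(U \right)} = -6 + 6 U$ ($h{\left(U \right)} = \left(-1 + U\right) 6 = -6 + 6 U$)
$\sqrt{-40985 + h{\left(r \right)}} = \sqrt{-40985 + \left(-6 + 6 \cdot 173\right)} = \sqrt{-40985 + \left(-6 + 1038\right)} = \sqrt{-40985 + 1032} = \sqrt{-39953} = i \sqrt{39953}$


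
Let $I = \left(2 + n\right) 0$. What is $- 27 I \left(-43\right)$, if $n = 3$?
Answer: $0$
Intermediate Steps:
$I = 0$ ($I = \left(2 + 3\right) 0 = 5 \cdot 0 = 0$)
$- 27 I \left(-43\right) = \left(-27\right) 0 \left(-43\right) = 0 \left(-43\right) = 0$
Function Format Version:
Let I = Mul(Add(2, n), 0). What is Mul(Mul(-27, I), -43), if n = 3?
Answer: 0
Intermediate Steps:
I = 0 (I = Mul(Add(2, 3), 0) = Mul(5, 0) = 0)
Mul(Mul(-27, I), -43) = Mul(Mul(-27, 0), -43) = Mul(0, -43) = 0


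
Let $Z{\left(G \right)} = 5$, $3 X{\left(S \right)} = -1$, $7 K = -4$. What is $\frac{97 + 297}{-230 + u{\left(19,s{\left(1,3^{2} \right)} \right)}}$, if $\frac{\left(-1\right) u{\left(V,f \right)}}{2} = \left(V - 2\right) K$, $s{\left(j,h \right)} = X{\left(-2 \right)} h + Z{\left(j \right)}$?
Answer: $- \frac{1379}{737} \approx -1.8711$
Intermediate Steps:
$K = - \frac{4}{7}$ ($K = \frac{1}{7} \left(-4\right) = - \frac{4}{7} \approx -0.57143$)
$X{\left(S \right)} = - \frac{1}{3}$ ($X{\left(S \right)} = \frac{1}{3} \left(-1\right) = - \frac{1}{3}$)
$s{\left(j,h \right)} = 5 - \frac{h}{3}$ ($s{\left(j,h \right)} = - \frac{h}{3} + 5 = 5 - \frac{h}{3}$)
$u{\left(V,f \right)} = - \frac{16}{7} + \frac{8 V}{7}$ ($u{\left(V,f \right)} = - 2 \left(V - 2\right) \left(- \frac{4}{7}\right) = - 2 \left(-2 + V\right) \left(- \frac{4}{7}\right) = - 2 \left(\frac{8}{7} - \frac{4 V}{7}\right) = - \frac{16}{7} + \frac{8 V}{7}$)
$\frac{97 + 297}{-230 + u{\left(19,s{\left(1,3^{2} \right)} \right)}} = \frac{97 + 297}{-230 + \left(- \frac{16}{7} + \frac{8}{7} \cdot 19\right)} = \frac{394}{-230 + \left(- \frac{16}{7} + \frac{152}{7}\right)} = \frac{394}{-230 + \frac{136}{7}} = \frac{394}{- \frac{1474}{7}} = 394 \left(- \frac{7}{1474}\right) = - \frac{1379}{737}$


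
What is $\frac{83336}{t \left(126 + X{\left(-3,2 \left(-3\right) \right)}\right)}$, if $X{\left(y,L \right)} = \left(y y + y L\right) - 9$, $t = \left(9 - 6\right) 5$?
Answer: $\frac{10417}{270} \approx 38.581$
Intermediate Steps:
$t = 15$ ($t = 3 \cdot 5 = 15$)
$X{\left(y,L \right)} = -9 + y^{2} + L y$ ($X{\left(y,L \right)} = \left(y^{2} + L y\right) - 9 = -9 + y^{2} + L y$)
$\frac{83336}{t \left(126 + X{\left(-3,2 \left(-3\right) \right)}\right)} = \frac{83336}{15 \left(126 + \left(-9 + \left(-3\right)^{2} + 2 \left(-3\right) \left(-3\right)\right)\right)} = \frac{83336}{15 \left(126 - -18\right)} = \frac{83336}{15 \left(126 + \left(-9 + 9 + 18\right)\right)} = \frac{83336}{15 \left(126 + 18\right)} = \frac{83336}{15 \cdot 144} = \frac{83336}{2160} = 83336 \cdot \frac{1}{2160} = \frac{10417}{270}$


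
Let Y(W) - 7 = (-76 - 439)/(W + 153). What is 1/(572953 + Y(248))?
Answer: 401/229756445 ≈ 1.7453e-6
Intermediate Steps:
Y(W) = 7 - 515/(153 + W) (Y(W) = 7 + (-76 - 439)/(W + 153) = 7 - 515/(153 + W))
1/(572953 + Y(248)) = 1/(572953 + (556 + 7*248)/(153 + 248)) = 1/(572953 + (556 + 1736)/401) = 1/(572953 + (1/401)*2292) = 1/(572953 + 2292/401) = 1/(229756445/401) = 401/229756445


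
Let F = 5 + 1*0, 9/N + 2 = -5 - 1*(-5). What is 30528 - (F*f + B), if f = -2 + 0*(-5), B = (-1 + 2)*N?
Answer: 61085/2 ≈ 30543.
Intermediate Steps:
N = -9/2 (N = 9/(-2 + (-5 - 1*(-5))) = 9/(-2 + (-5 + 5)) = 9/(-2 + 0) = 9/(-2) = 9*(-½) = -9/2 ≈ -4.5000)
B = -9/2 (B = (-1 + 2)*(-9/2) = 1*(-9/2) = -9/2 ≈ -4.5000)
F = 5 (F = 5 + 0 = 5)
f = -2 (f = -2 + 0 = -2)
30528 - (F*f + B) = 30528 - (5*(-2) - 9/2) = 30528 - (-10 - 9/2) = 30528 - 1*(-29/2) = 30528 + 29/2 = 61085/2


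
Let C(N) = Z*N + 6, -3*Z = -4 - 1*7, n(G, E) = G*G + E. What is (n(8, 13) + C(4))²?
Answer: 85849/9 ≈ 9538.8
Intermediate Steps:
n(G, E) = E + G² (n(G, E) = G² + E = E + G²)
Z = 11/3 (Z = -(-4 - 1*7)/3 = -(-4 - 7)/3 = -⅓*(-11) = 11/3 ≈ 3.6667)
C(N) = 6 + 11*N/3 (C(N) = 11*N/3 + 6 = 6 + 11*N/3)
(n(8, 13) + C(4))² = ((13 + 8²) + (6 + (11/3)*4))² = ((13 + 64) + (6 + 44/3))² = (77 + 62/3)² = (293/3)² = 85849/9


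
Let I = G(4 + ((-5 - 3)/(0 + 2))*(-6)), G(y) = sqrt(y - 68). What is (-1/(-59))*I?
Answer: 2*I*sqrt(10)/59 ≈ 0.1072*I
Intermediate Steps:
G(y) = sqrt(-68 + y)
I = 2*I*sqrt(10) (I = sqrt(-68 + (4 + ((-5 - 3)/(0 + 2))*(-6))) = sqrt(-68 + (4 - 8/2*(-6))) = sqrt(-68 + (4 - 8*1/2*(-6))) = sqrt(-68 + (4 - 4*(-6))) = sqrt(-68 + (4 + 24)) = sqrt(-68 + 28) = sqrt(-40) = 2*I*sqrt(10) ≈ 6.3246*I)
(-1/(-59))*I = (-1/(-59))*(2*I*sqrt(10)) = (-1*(-1/59))*(2*I*sqrt(10)) = (2*I*sqrt(10))/59 = 2*I*sqrt(10)/59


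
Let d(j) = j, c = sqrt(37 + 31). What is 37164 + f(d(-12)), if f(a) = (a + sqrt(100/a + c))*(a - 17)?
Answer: 37512 - 29*sqrt(-75 + 18*sqrt(17))/3 ≈ 37512.0 - 8.5598*I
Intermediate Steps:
c = 2*sqrt(17) (c = sqrt(68) = 2*sqrt(17) ≈ 8.2462)
f(a) = (-17 + a)*(a + sqrt(2*sqrt(17) + 100/a)) (f(a) = (a + sqrt(100/a + 2*sqrt(17)))*(a - 17) = (a + sqrt(2*sqrt(17) + 100/a))*(-17 + a) = (-17 + a)*(a + sqrt(2*sqrt(17) + 100/a)))
37164 + f(d(-12)) = 37164 + ((-12)**2 - 17*(-12) - 17*sqrt(2*sqrt(17) + 100/(-12)) - 12*sqrt(2*sqrt(17) + 100/(-12))) = 37164 + (144 + 204 - 17*sqrt(2*sqrt(17) + 100*(-1/12)) - 12*sqrt(2*sqrt(17) + 100*(-1/12))) = 37164 + (144 + 204 - 17*sqrt(2*sqrt(17) - 25/3) - 12*sqrt(2*sqrt(17) - 25/3)) = 37164 + (144 + 204 - 17*sqrt(-25/3 + 2*sqrt(17)) - 12*sqrt(-25/3 + 2*sqrt(17))) = 37164 + (348 - 29*sqrt(-25/3 + 2*sqrt(17))) = 37512 - 29*sqrt(-25/3 + 2*sqrt(17))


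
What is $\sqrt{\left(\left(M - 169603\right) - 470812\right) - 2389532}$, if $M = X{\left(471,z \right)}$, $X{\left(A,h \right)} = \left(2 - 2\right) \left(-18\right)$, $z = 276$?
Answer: $i \sqrt{3029947} \approx 1740.7 i$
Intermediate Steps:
$X{\left(A,h \right)} = 0$ ($X{\left(A,h \right)} = 0 \left(-18\right) = 0$)
$M = 0$
$\sqrt{\left(\left(M - 169603\right) - 470812\right) - 2389532} = \sqrt{\left(\left(0 - 169603\right) - 470812\right) - 2389532} = \sqrt{\left(-169603 - 470812\right) - 2389532} = \sqrt{-640415 - 2389532} = \sqrt{-3029947} = i \sqrt{3029947}$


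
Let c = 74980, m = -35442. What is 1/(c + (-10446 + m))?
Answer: 1/29092 ≈ 3.4374e-5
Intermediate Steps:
1/(c + (-10446 + m)) = 1/(74980 + (-10446 - 35442)) = 1/(74980 - 45888) = 1/29092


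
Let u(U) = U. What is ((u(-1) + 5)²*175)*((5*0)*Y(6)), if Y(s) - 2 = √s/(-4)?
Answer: 0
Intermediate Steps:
Y(s) = 2 - √s/4 (Y(s) = 2 + √s/(-4) = 2 - √s/4)
((u(-1) + 5)²*175)*((5*0)*Y(6)) = ((-1 + 5)²*175)*((5*0)*(2 - √6/4)) = (4²*175)*(0*(2 - √6/4)) = (16*175)*0 = 2800*0 = 0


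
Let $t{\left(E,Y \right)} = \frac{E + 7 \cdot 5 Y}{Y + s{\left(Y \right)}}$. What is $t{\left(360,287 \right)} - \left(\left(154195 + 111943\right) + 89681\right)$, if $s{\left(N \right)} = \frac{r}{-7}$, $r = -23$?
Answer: $- \frac{722951373}{2032} \approx -3.5578 \cdot 10^{5}$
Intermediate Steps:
$s{\left(N \right)} = \frac{23}{7}$ ($s{\left(N \right)} = - \frac{23}{-7} = \left(-23\right) \left(- \frac{1}{7}\right) = \frac{23}{7}$)
$t{\left(E,Y \right)} = \frac{E + 35 Y}{\frac{23}{7} + Y}$ ($t{\left(E,Y \right)} = \frac{E + 7 \cdot 5 Y}{Y + \frac{23}{7}} = \frac{E + 35 Y}{\frac{23}{7} + Y}$)
$t{\left(360,287 \right)} - \left(\left(154195 + 111943\right) + 89681\right) = \frac{7 \left(360 + 35 \cdot 287\right)}{23 + 7 \cdot 287} - \left(\left(154195 + 111943\right) + 89681\right) = \frac{7 \left(360 + 10045\right)}{23 + 2009} - \left(266138 + 89681\right) = 7 \cdot \frac{1}{2032} \cdot 10405 - 355819 = \frac{72835}{2032} - 355819 = - \frac{722951373}{2032}$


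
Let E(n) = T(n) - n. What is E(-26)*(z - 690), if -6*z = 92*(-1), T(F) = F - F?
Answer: -52624/3 ≈ -17541.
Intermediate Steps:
T(F) = 0
E(n) = -n (E(n) = 0 - n = -n)
z = 46/3 (z = -46*(-1)/3 = -1/6*(-92) = 46/3 ≈ 15.333)
E(-26)*(z - 690) = (-1*(-26))*(46/3 - 690) = 26*(-2024/3) = -52624/3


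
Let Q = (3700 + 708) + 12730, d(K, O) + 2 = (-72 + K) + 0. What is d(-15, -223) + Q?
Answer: 17049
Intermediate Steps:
d(K, O) = -74 + K (d(K, O) = -2 + ((-72 + K) + 0) = -2 + (-72 + K) = -74 + K)
Q = 17138 (Q = 4408 + 12730 = 17138)
d(-15, -223) + Q = (-74 - 15) + 17138 = -89 + 17138 = 17049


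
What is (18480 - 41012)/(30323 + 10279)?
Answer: -11266/20301 ≈ -0.55495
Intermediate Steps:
(18480 - 41012)/(30323 + 10279) = -22532/40602 = -22532*1/40602 = -11266/20301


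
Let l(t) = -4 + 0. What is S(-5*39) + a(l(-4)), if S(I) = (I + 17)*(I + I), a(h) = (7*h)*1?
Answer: 69392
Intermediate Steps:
l(t) = -4
a(h) = 7*h
S(I) = 2*I*(17 + I) (S(I) = (17 + I)*(2*I) = 2*I*(17 + I))
S(-5*39) + a(l(-4)) = 2*(-5*39)*(17 - 5*39) + 7*(-4) = 2*(-195)*(17 - 195) - 28 = 2*(-195)*(-178) - 28 = 69420 - 28 = 69392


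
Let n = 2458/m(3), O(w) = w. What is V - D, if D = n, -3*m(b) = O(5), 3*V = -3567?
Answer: 1429/5 ≈ 285.80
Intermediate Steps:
V = -1189 (V = (⅓)*(-3567) = -1189)
m(b) = -5/3 (m(b) = -⅓*5 = -5/3)
n = -7374/5 (n = 2458/(-5/3) = 2458*(-⅗) = -7374/5 ≈ -1474.8)
D = -7374/5 ≈ -1474.8
V - D = -1189 - 1*(-7374/5) = -1189 + 7374/5 = 1429/5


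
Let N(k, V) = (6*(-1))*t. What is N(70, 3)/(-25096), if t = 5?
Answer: 15/12548 ≈ 0.0011954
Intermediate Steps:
N(k, V) = -30 (N(k, V) = (6*(-1))*5 = -6*5 = -30)
N(70, 3)/(-25096) = -30/(-25096) = -30*(-1/25096) = 15/12548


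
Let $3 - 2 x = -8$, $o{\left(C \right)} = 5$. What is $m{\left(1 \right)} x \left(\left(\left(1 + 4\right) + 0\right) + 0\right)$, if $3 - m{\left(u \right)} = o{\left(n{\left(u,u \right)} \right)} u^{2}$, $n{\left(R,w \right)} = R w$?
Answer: $-55$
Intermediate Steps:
$m{\left(u \right)} = 3 - 5 u^{2}$
$x = \frac{11}{2}$ ($x = \frac{3}{2} - -4 = \frac{3}{2} + 4 = \frac{11}{2} \approx 5.5$)
$m{\left(1 \right)} x \left(\left(\left(1 + 4\right) + 0\right) + 0\right) = \left(3 - 5 \cdot 1^{2}\right) \frac{11}{2} \left(\left(\left(1 + 4\right) + 0\right) + 0\right) = \left(3 - 5\right) \frac{11}{2} \left(\left(5 + 0\right) + 0\right) = \left(3 - 5\right) \frac{11}{2} \left(5 + 0\right) = \left(-2\right) \frac{11}{2} \cdot 5 = \left(-11\right) 5 = -55$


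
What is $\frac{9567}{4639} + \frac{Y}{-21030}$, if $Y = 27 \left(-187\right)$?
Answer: $\frac{74872107}{32519390} \approx 2.3024$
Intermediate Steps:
$Y = -5049$
$\frac{9567}{4639} + \frac{Y}{-21030} = \frac{9567}{4639} - \frac{5049}{-21030} = 9567 \cdot \frac{1}{4639} - - \frac{1683}{7010} = \frac{9567}{4639} + \frac{1683}{7010} = \frac{74872107}{32519390}$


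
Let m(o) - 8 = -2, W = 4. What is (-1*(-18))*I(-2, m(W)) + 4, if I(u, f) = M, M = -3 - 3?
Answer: -104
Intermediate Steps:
m(o) = 6 (m(o) = 8 - 2 = 6)
M = -6
I(u, f) = -6
(-1*(-18))*I(-2, m(W)) + 4 = -1*(-18)*(-6) + 4 = 18*(-6) + 4 = -108 + 4 = -104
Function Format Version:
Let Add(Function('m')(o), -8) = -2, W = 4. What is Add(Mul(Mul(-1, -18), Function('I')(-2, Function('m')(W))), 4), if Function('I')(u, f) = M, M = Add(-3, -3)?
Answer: -104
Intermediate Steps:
Function('m')(o) = 6 (Function('m')(o) = Add(8, -2) = 6)
M = -6
Function('I')(u, f) = -6
Add(Mul(Mul(-1, -18), Function('I')(-2, Function('m')(W))), 4) = Add(Mul(Mul(-1, -18), -6), 4) = Add(Mul(18, -6), 4) = Add(-108, 4) = -104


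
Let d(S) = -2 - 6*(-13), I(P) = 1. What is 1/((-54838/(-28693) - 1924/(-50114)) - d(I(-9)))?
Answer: -102708643/7605617092 ≈ -0.013504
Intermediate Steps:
d(S) = 76 (d(S) = -2 + 78 = 76)
1/((-54838/(-28693) - 1924/(-50114)) - d(I(-9))) = 1/((-54838/(-28693) - 1924/(-50114)) - 1*76) = 1/((-54838*(-1/28693) - 1924*(-1/50114)) - 76) = 1/((7834/4099 + 962/25057) - 76) = 1/(200239776/102708643 - 76) = 1/(-7605617092/102708643) = -102708643/7605617092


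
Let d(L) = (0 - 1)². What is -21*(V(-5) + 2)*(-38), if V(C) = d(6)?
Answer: 2394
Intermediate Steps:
d(L) = 1 (d(L) = (-1)² = 1)
V(C) = 1
-21*(V(-5) + 2)*(-38) = -21*(1 + 2)*(-38) = -21*3*(-38) = -63*(-38) = 2394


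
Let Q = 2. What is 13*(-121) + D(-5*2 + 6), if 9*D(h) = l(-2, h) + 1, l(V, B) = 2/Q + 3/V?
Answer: -28313/18 ≈ -1572.9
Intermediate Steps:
l(V, B) = 1 + 3/V (l(V, B) = 2/2 + 3/V = 2*(½) + 3/V = 1 + 3/V)
D(h) = 1/18 (D(h) = ((3 - 2)/(-2) + 1)/9 = (-½*1 + 1)/9 = (-½ + 1)/9 = (⅑)*(½) = 1/18)
13*(-121) + D(-5*2 + 6) = 13*(-121) + 1/18 = -1573 + 1/18 = -28313/18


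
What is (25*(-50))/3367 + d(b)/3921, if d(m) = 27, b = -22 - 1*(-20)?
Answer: -1603447/4400669 ≈ -0.36436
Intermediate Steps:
b = -2 (b = -22 + 20 = -2)
(25*(-50))/3367 + d(b)/3921 = (25*(-50))/3367 + 27/3921 = -1250*1/3367 + 27*(1/3921) = -1250/3367 + 9/1307 = -1603447/4400669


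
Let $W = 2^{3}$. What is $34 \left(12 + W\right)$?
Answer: $680$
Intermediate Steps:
$W = 8$
$34 \left(12 + W\right) = 34 \left(12 + 8\right) = 34 \cdot 20 = 680$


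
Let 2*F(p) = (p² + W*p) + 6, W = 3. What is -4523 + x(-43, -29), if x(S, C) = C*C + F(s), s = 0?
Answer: -3679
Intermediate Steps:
F(p) = 3 + p²/2 + 3*p/2 (F(p) = ((p² + 3*p) + 6)/2 = (6 + p² + 3*p)/2 = 3 + p²/2 + 3*p/2)
x(S, C) = 3 + C² (x(S, C) = C*C + (3 + (½)*0² + (3/2)*0) = C² + (3 + (½)*0 + 0) = C² + (3 + 0 + 0) = C² + 3 = 3 + C²)
-4523 + x(-43, -29) = -4523 + (3 + (-29)²) = -4523 + (3 + 841) = -4523 + 844 = -3679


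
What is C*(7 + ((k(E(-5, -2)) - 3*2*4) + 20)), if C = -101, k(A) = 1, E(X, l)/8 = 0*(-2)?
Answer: -404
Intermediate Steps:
E(X, l) = 0 (E(X, l) = 8*(0*(-2)) = 8*0 = 0)
C*(7 + ((k(E(-5, -2)) - 3*2*4) + 20)) = -101*(7 + ((1 - 3*2*4) + 20)) = -101*(7 + ((1 - 6*4) + 20)) = -101*(7 + ((1 - 24) + 20)) = -101*(7 + (-23 + 20)) = -101*(7 - 3) = -101*4 = -404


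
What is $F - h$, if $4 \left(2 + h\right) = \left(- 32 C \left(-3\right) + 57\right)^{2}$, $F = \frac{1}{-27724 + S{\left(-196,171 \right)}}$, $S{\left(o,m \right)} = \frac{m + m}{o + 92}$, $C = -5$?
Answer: $- \frac{257971697507}{5767276} \approx -44730.0$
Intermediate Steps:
$S{\left(o,m \right)} = \frac{2 m}{92 + o}$
$F = - \frac{52}{1441819}$ ($F = \frac{1}{-27724 + 2 \cdot 171 \frac{1}{92 - 196}} = \frac{1}{-27724 + 2 \cdot 171 \frac{1}{-104}} = \frac{1}{-27724 + 2 \cdot 171 \left(- \frac{1}{104}\right)} = \frac{1}{-27724 - \frac{171}{52}} = \frac{1}{- \frac{1441819}{52}} = - \frac{52}{1441819} \approx -3.6066 \cdot 10^{-5}$)
$h = \frac{178921}{4}$ ($h = -2 + \frac{\left(- 32 \left(\left(-5\right) \left(-3\right)\right) + 57\right)^{2}}{4} = -2 + \frac{\left(\left(-32\right) 15 + 57\right)^{2}}{4} = -2 + \frac{\left(-480 + 57\right)^{2}}{4} = -2 + \frac{\left(-423\right)^{2}}{4} = -2 + \frac{1}{4} \cdot 178929 = -2 + \frac{178929}{4} = \frac{178921}{4} \approx 44730.0$)
$F - h = - \frac{52}{1441819} - \frac{178921}{4} = - \frac{257971697507}{5767276}$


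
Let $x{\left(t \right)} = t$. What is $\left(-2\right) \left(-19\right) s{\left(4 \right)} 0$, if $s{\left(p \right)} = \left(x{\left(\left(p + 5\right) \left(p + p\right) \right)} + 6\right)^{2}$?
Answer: $0$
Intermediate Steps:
$s{\left(p \right)} = \left(6 + 2 p \left(5 + p\right)\right)^{2}$ ($s{\left(p \right)} = \left(\left(p + 5\right) \left(p + p\right) + 6\right)^{2} = \left(\left(5 + p\right) 2 p + 6\right)^{2} = \left(2 p \left(5 + p\right) + 6\right)^{2} = \left(6 + 2 p \left(5 + p\right)\right)^{2}$)
$\left(-2\right) \left(-19\right) s{\left(4 \right)} 0 = \left(-2\right) \left(-19\right) 4 \left(3 + 4 \left(5 + 4\right)\right)^{2} \cdot 0 = 38 \cdot 4 \left(3 + 4 \cdot 9\right)^{2} \cdot 0 = 38 \cdot 4 \left(3 + 36\right)^{2} \cdot 0 = 38 \cdot 4 \cdot 39^{2} \cdot 0 = 38 \cdot 4 \cdot 1521 \cdot 0 = 38 \cdot 6084 \cdot 0 = 38 \cdot 0 = 0$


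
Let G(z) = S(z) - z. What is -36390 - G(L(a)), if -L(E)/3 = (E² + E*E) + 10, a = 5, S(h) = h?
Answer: -36390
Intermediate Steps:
L(E) = -30 - 6*E² (L(E) = -3*((E² + E*E) + 10) = -3*((E² + E²) + 10) = -3*(2*E² + 10) = -3*(10 + 2*E²) = -30 - 6*E²)
G(z) = 0 (G(z) = z - z = 0)
-36390 - G(L(a)) = -36390 - 1*0 = -36390 + 0 = -36390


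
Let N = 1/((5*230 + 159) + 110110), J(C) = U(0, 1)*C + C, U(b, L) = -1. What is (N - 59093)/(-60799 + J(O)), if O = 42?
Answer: 6584082966/6774163781 ≈ 0.97194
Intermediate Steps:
J(C) = 0 (J(C) = -C + C = 0)
N = 1/111419 (N = 1/((1150 + 159) + 110110) = 1/(1309 + 110110) = 1/111419 ≈ 8.9751e-6)
(N - 59093)/(-60799 + J(O)) = (1/111419 - 59093)/(-60799 + 0) = -6584082966/111419/(-60799) = -6584082966/111419*(-1/60799) = 6584082966/6774163781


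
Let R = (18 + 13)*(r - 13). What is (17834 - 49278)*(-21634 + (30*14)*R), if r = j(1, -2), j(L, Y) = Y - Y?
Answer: 6002470936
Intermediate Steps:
j(L, Y) = 0
r = 0
R = -403 (R = (18 + 13)*(0 - 13) = 31*(-13) = -403)
(17834 - 49278)*(-21634 + (30*14)*R) = (17834 - 49278)*(-21634 + (30*14)*(-403)) = -31444*(-21634 + 420*(-403)) = -31444*(-21634 - 169260) = -31444*(-190894) = 6002470936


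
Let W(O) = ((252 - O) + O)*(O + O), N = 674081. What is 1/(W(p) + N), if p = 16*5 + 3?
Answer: 1/715913 ≈ 1.3968e-6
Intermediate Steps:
p = 83 (p = 80 + 3 = 83)
W(O) = 504*O (W(O) = 252*(2*O) = 504*O)
1/(W(p) + N) = 1/(504*83 + 674081) = 1/(41832 + 674081) = 1/715913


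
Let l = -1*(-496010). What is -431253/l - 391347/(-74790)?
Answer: 179842904/41218431 ≈ 4.3632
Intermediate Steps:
l = 496010
-431253/l - 391347/(-74790) = -431253/496010 - 391347/(-74790) = -431253*1/496010 - 391347*(-1/74790) = -431253/496010 + 43483/8310 = 179842904/41218431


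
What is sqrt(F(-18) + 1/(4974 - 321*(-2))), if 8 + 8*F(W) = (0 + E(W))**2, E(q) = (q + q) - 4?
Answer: sqrt(43585815)/468 ≈ 14.107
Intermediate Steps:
E(q) = -4 + 2*q (E(q) = 2*q - 4 = -4 + 2*q)
F(W) = -1 + (-4 + 2*W)**2/8 (F(W) = -1 + (0 + (-4 + 2*W))**2/8 = -1 + (-4 + 2*W)**2/8)
sqrt(F(-18) + 1/(4974 - 321*(-2))) = sqrt((-1 + (-2 - 18)**2/2) + 1/(4974 - 321*(-2))) = sqrt((-1 + (1/2)*(-20)**2) + 1/(4974 + 642)) = sqrt((-1 + (1/2)*400) + 1/5616) = sqrt((-1 + 200) + 1/5616) = sqrt(199 + 1/5616) = sqrt(1117585/5616) = sqrt(43585815)/468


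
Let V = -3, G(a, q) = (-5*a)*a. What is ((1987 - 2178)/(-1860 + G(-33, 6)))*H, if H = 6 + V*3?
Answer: -191/2435 ≈ -0.078439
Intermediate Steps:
G(a, q) = -5*a²
H = -3 (H = 6 - 3*3 = 6 - 9 = -3)
((1987 - 2178)/(-1860 + G(-33, 6)))*H = ((1987 - 2178)/(-1860 - 5*(-33)²))*(-3) = -191/(-1860 - 5*1089)*(-3) = -191/(-1860 - 5445)*(-3) = -191/(-7305)*(-3) = -191*(-1/7305)*(-3) = (191/7305)*(-3) = -191/2435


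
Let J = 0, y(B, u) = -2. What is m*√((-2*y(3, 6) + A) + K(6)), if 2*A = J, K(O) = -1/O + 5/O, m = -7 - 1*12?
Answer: -19*√42/3 ≈ -41.045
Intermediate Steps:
m = -19 (m = -7 - 12 = -19)
K(O) = 4/O
A = 0 (A = (½)*0 = 0)
m*√((-2*y(3, 6) + A) + K(6)) = -19*√((-2*(-2) + 0) + 4/6) = -19*√((4 + 0) + 4*(⅙)) = -19*√(4 + ⅔) = -19*√42/3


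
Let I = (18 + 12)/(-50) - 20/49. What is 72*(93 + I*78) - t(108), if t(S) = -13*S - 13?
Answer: 600533/245 ≈ 2451.2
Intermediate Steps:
t(S) = -13 - 13*S
I = -247/245 (I = 30*(-1/50) - 20*1/49 = -⅗ - 20/49 = -247/245 ≈ -1.0082)
72*(93 + I*78) - t(108) = 72*(93 - 247/245*78) - (-13 - 13*108) = 72*(93 - 19266/245) - (-13 - 1404) = 72*(3519/245) - 1*(-1417) = 253368/245 + 1417 = 600533/245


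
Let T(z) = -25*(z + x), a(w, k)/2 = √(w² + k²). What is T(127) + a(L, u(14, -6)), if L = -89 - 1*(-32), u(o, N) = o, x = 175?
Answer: -7550 + 2*√3445 ≈ -7432.6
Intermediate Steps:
L = -57 (L = -89 + 32 = -57)
a(w, k) = 2*√(k² + w²) (a(w, k) = 2*√(w² + k²) = 2*√(k² + w²))
T(z) = -4375 - 25*z (T(z) = -25*(z + 175) = -25*(175 + z) = -4375 - 25*z)
T(127) + a(L, u(14, -6)) = (-4375 - 25*127) + 2*√(14² + (-57)²) = (-4375 - 3175) + 2*√(196 + 3249) = -7550 + 2*√3445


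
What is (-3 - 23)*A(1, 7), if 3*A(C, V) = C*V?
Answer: -182/3 ≈ -60.667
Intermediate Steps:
A(C, V) = C*V/3 (A(C, V) = (C*V)/3 = C*V/3)
(-3 - 23)*A(1, 7) = (-3 - 23)*((⅓)*1*7) = -26*7/3 = -182/3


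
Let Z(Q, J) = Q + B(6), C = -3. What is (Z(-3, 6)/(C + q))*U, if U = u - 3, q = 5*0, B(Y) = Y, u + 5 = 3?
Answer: 5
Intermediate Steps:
u = -2 (u = -5 + 3 = -2)
q = 0
Z(Q, J) = 6 + Q (Z(Q, J) = Q + 6 = 6 + Q)
U = -5 (U = -2 - 3 = -5)
(Z(-3, 6)/(C + q))*U = ((6 - 3)/(-3 + 0))*(-5) = (3/(-3))*(-5) = (3*(-1/3))*(-5) = -1*(-5) = 5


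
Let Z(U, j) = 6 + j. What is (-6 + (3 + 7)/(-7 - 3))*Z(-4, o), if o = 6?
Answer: -84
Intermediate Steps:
(-6 + (3 + 7)/(-7 - 3))*Z(-4, o) = (-6 + (3 + 7)/(-7 - 3))*(6 + 6) = (-6 + 10/(-10))*12 = (-6 + 10*(-⅒))*12 = (-6 - 1)*12 = -7*12 = -84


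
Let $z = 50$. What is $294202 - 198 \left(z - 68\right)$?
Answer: $297766$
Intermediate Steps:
$294202 - 198 \left(z - 68\right) = 294202 - 198 \left(50 - 68\right) = 294202 - -3564 = 294202 + 3564 = 297766$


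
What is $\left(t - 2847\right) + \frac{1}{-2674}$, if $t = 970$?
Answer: $- \frac{5019099}{2674} \approx -1877.0$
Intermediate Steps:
$\left(t - 2847\right) + \frac{1}{-2674} = \left(970 - 2847\right) + \frac{1}{-2674} = -1877 - \frac{1}{2674} = - \frac{5019099}{2674}$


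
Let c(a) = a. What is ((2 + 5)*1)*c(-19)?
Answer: -133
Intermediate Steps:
((2 + 5)*1)*c(-19) = ((2 + 5)*1)*(-19) = (7*1)*(-19) = 7*(-19) = -133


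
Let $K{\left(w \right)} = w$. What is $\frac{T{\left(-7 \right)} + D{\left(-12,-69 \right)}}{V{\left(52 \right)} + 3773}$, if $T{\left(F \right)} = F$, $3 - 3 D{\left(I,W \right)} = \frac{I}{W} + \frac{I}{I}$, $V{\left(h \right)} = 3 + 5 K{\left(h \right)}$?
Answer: $- \frac{147}{92828} \approx -0.0015836$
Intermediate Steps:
$V{\left(h \right)} = 3 + 5 h$
$D{\left(I,W \right)} = \frac{2}{3} - \frac{I}{3 W}$ ($D{\left(I,W \right)} = 1 - \frac{\frac{I}{W} + \frac{I}{I}}{3} = 1 - \frac{\frac{I}{W} + 1}{3} = 1 - \frac{1 + \frac{I}{W}}{3} = 1 - \left(\frac{1}{3} + \frac{I}{3 W}\right) = \frac{2}{3} - \frac{I}{3 W}$)
$\frac{T{\left(-7 \right)} + D{\left(-12,-69 \right)}}{V{\left(52 \right)} + 3773} = \frac{-7 + \frac{\left(-1\right) \left(-12\right) + 2 \left(-69\right)}{3 \left(-69\right)}}{\left(3 + 5 \cdot 52\right) + 3773} = \frac{-7 + \frac{1}{3} \left(- \frac{1}{69}\right) \left(12 - 138\right)}{\left(3 + 260\right) + 3773} = \frac{-7 + \frac{1}{3} \left(- \frac{1}{69}\right) \left(-126\right)}{263 + 3773} = \frac{-7 + \frac{14}{23}}{4036} = \left(- \frac{147}{23}\right) \frac{1}{4036} = - \frac{147}{92828}$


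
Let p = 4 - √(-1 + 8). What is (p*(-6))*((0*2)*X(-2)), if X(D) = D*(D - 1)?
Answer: 0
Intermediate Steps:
X(D) = D*(-1 + D)
p = 4 - √7 ≈ 1.3542
(p*(-6))*((0*2)*X(-2)) = ((4 - √7)*(-6))*((0*2)*(-2*(-1 - 2))) = (-24 + 6*√7)*(0*(-2*(-3))) = (-24 + 6*√7)*(0*6) = (-24 + 6*√7)*0 = 0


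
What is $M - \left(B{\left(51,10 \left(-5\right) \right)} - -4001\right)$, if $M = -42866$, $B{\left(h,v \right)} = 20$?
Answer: $-46887$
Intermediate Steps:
$M - \left(B{\left(51,10 \left(-5\right) \right)} - -4001\right) = -42866 - \left(20 - -4001\right) = -42866 - \left(20 + 4001\right) = -42866 - 4021 = -46887$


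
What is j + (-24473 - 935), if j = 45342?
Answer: 19934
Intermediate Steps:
j + (-24473 - 935) = 45342 + (-24473 - 935) = 45342 - 25408 = 19934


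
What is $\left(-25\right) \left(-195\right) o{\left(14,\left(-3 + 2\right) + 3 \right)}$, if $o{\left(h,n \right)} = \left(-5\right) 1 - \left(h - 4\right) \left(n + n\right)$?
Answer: $-219375$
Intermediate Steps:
$o{\left(h,n \right)} = -5 - 2 n \left(-4 + h\right)$ ($o{\left(h,n \right)} = -5 - \left(-4 + h\right) 2 n = -5 - 2 n \left(-4 + h\right)$)
$\left(-25\right) \left(-195\right) o{\left(14,\left(-3 + 2\right) + 3 \right)} = \left(-25\right) \left(-195\right) \left(-5 + 8 \left(\left(-3 + 2\right) + 3\right) - 28 \left(\left(-3 + 2\right) + 3\right)\right) = 4875 \left(-5 + 8 \left(-1 + 3\right) - 28 \left(-1 + 3\right)\right) = 4875 \left(-5 + 8 \cdot 2 - 28 \cdot 2\right) = 4875 \left(-5 + 16 - 56\right) = 4875 \left(-45\right) = -219375$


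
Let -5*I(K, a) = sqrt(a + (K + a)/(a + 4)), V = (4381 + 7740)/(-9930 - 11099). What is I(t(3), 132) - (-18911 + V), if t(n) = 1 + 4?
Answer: 23393620/1237 - sqrt(615026)/340 ≈ 18909.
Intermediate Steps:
t(n) = 5
V = -713/1237 (V = 12121/(-21029) = 12121*(-1/21029) = -713/1237 ≈ -0.57639)
I(K, a) = -sqrt(a + (K + a)/(4 + a))/5 (I(K, a) = -sqrt(a + (K + a)/(a + 4))/5 = -sqrt(a + (K + a)/(4 + a))/5)
I(t(3), 132) - (-18911 + V) = -sqrt(5 + 132 + 132*(4 + 132))/sqrt(4 + 132)/5 - (-18911 - 713/1237) = -sqrt(34)*sqrt(5 + 132 + 132*136)/68/5 - 1*(-23393620/1237) = -sqrt(34)*sqrt(5 + 132 + 17952)/68/5 + 23393620/1237 = -sqrt(615026)/68/5 + 23393620/1237 = -sqrt(615026)/340 + 23393620/1237 = 23393620/1237 - sqrt(615026)/340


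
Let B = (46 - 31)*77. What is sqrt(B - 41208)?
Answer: 13*I*sqrt(237) ≈ 200.13*I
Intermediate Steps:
B = 1155 (B = 15*77 = 1155)
sqrt(B - 41208) = sqrt(1155 - 41208) = sqrt(-40053) = 13*I*sqrt(237)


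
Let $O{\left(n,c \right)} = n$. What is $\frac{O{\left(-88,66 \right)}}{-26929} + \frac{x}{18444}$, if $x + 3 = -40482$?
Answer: $- \frac{362865831}{165559492} \approx -2.1918$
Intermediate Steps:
$x = -40485$ ($x = -3 - 40482 = -40485$)
$\frac{O{\left(-88,66 \right)}}{-26929} + \frac{x}{18444} = - \frac{88}{-26929} - \frac{40485}{18444} = \left(-88\right) \left(- \frac{1}{26929}\right) - \frac{13495}{6148} = \frac{88}{26929} - \frac{13495}{6148} = - \frac{362865831}{165559492}$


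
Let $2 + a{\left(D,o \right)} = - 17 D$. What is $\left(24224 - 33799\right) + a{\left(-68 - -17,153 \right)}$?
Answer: $-8710$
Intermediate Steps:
$a{\left(D,o \right)} = -2 - 17 D$
$\left(24224 - 33799\right) + a{\left(-68 - -17,153 \right)} = \left(24224 - 33799\right) - \left(2 + 17 \left(-68 - -17\right)\right) = -9575 - \left(2 + 17 \left(-68 + 17\right)\right) = -9575 - -865 = -9575 + \left(-2 + 867\right) = -9575 + 865 = -8710$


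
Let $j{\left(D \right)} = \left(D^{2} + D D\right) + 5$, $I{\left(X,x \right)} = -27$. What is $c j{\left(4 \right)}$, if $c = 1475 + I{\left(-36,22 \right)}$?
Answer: $53576$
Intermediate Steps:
$j{\left(D \right)} = 5 + 2 D^{2}$ ($j{\left(D \right)} = \left(D^{2} + D^{2}\right) + 5 = 2 D^{2} + 5 = 5 + 2 D^{2}$)
$c = 1448$ ($c = 1475 - 27 = 1448$)
$c j{\left(4 \right)} = 1448 \left(5 + 2 \cdot 4^{2}\right) = 1448 \left(5 + 2 \cdot 16\right) = 1448 \left(5 + 32\right) = 1448 \cdot 37 = 53576$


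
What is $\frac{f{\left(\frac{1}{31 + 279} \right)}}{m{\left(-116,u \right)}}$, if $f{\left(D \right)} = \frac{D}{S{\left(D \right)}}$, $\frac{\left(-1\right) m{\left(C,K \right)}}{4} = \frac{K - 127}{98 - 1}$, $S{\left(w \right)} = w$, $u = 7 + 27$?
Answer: $\frac{97}{372} \approx 0.26075$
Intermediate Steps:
$u = 34$
$m{\left(C,K \right)} = \frac{508}{97} - \frac{4 K}{97}$ ($m{\left(C,K \right)} = - 4 \frac{K - 127}{98 - 1} = - 4 \frac{-127 + K}{97} = - 4 \left(-127 + K\right) \frac{1}{97} = - 4 \left(- \frac{127}{97} + \frac{K}{97}\right) = \frac{508}{97} - \frac{4 K}{97}$)
$f{\left(D \right)} = 1$ ($f{\left(D \right)} = \frac{D}{D} = 1$)
$\frac{f{\left(\frac{1}{31 + 279} \right)}}{m{\left(-116,u \right)}} = 1 \frac{1}{\frac{508}{97} - \frac{136}{97}} = 1 \frac{1}{\frac{372}{97}} = 1 \cdot \frac{97}{372} = \frac{97}{372}$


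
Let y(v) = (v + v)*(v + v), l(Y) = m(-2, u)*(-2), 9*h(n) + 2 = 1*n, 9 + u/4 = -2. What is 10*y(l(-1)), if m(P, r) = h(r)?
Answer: 338560/81 ≈ 4179.8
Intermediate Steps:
u = -44 (u = -36 + 4*(-2) = -36 - 8 = -44)
h(n) = -2/9 + n/9 (h(n) = -2/9 + (1*n)/9 = -2/9 + n/9)
m(P, r) = -2/9 + r/9
l(Y) = 92/9 (l(Y) = (-2/9 + (⅑)*(-44))*(-2) = (-2/9 - 44/9)*(-2) = -46/9*(-2) = 92/9)
y(v) = 4*v² (y(v) = (2*v)*(2*v) = 4*v²)
10*y(l(-1)) = 10*(4*(92/9)²) = 10*(4*(8464/81)) = 10*(33856/81) = 338560/81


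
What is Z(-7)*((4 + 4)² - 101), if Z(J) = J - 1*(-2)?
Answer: 185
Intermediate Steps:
Z(J) = 2 + J (Z(J) = J + 2 = 2 + J)
Z(-7)*((4 + 4)² - 101) = (2 - 7)*((4 + 4)² - 101) = -5*(8² - 101) = -5*(64 - 101) = -5*(-37) = 185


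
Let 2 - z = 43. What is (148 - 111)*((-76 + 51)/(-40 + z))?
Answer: 925/81 ≈ 11.420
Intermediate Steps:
z = -41 (z = 2 - 1*43 = 2 - 43 = -41)
(148 - 111)*((-76 + 51)/(-40 + z)) = (148 - 111)*((-76 + 51)/(-40 - 41)) = 37*(-25/(-81)) = 37*(-25*(-1/81)) = 37*(25/81) = 925/81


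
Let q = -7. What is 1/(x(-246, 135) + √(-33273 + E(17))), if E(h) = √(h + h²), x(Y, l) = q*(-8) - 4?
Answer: 1/(52 + I*√(33273 - 3*√34)) ≈ 0.0014461 - 0.0050713*I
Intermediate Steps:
x(Y, l) = 52 (x(Y, l) = -7*(-8) - 4 = 56 - 4 = 52)
1/(x(-246, 135) + √(-33273 + E(17))) = 1/(52 + √(-33273 + √(17*(1 + 17)))) = 1/(52 + √(-33273 + √(17*18))) = 1/(52 + √(-33273 + √306)) = 1/(52 + √(-33273 + 3*√34))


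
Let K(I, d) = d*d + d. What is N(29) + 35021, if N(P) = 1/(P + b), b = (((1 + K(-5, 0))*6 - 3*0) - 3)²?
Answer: 1330799/38 ≈ 35021.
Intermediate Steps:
K(I, d) = d + d² (K(I, d) = d² + d = d + d²)
b = 9 (b = (((1 + 0*(1 + 0))*6 - 3*0) - 3)² = (((1 + 0*1)*6 + 0) - 3)² = (((1 + 0)*6 + 0) - 3)² = ((1*6 + 0) - 3)² = ((6 + 0) - 3)² = (6 - 3)² = 3² = 9)
N(P) = 1/(9 + P) (N(P) = 1/(P + 9) = 1/(9 + P))
N(29) + 35021 = 1/(9 + 29) + 35021 = 1/38 + 35021 = 1330799/38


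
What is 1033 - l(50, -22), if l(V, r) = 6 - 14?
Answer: 1041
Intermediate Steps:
l(V, r) = -8
1033 - l(50, -22) = 1033 - 1*(-8) = 1033 + 8 = 1041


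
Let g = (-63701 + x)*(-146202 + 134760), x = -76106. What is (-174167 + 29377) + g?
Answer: 1599526904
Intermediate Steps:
g = 1599671694 (g = (-63701 - 76106)*(-146202 + 134760) = -139807*(-11442) = 1599671694)
(-174167 + 29377) + g = (-174167 + 29377) + 1599671694 = -144790 + 1599671694 = 1599526904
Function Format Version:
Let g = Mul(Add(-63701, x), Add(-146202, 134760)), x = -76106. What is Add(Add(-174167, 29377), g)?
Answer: 1599526904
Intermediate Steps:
g = 1599671694 (g = Mul(Add(-63701, -76106), Add(-146202, 134760)) = Mul(-139807, -11442) = 1599671694)
Add(Add(-174167, 29377), g) = Add(Add(-174167, 29377), 1599671694) = Add(-144790, 1599671694) = 1599526904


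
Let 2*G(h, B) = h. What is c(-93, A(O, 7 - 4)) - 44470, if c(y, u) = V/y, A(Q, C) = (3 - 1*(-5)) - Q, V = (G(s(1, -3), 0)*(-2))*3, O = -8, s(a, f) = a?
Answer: -1378569/31 ≈ -44470.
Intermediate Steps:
G(h, B) = h/2
V = -3 (V = (((½)*1)*(-2))*3 = ((½)*(-2))*3 = -1*3 = -3)
A(Q, C) = 8 - Q (A(Q, C) = (3 + 5) - Q = 8 - Q)
c(y, u) = -3/y
c(-93, A(O, 7 - 4)) - 44470 = -3/(-93) - 44470 = -3*(-1/93) - 44470 = 1/31 - 44470 = -1378569/31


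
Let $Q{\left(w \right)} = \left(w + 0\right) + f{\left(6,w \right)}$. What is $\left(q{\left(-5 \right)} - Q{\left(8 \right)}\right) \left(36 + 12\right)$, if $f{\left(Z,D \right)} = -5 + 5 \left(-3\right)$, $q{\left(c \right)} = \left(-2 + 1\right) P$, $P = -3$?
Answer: $720$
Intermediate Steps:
$q{\left(c \right)} = 3$ ($q{\left(c \right)} = \left(-2 + 1\right) \left(-3\right) = \left(-1\right) \left(-3\right) = 3$)
$f{\left(Z,D \right)} = -20$ ($f{\left(Z,D \right)} = -5 - 15 = -20$)
$Q{\left(w \right)} = -20 + w$ ($Q{\left(w \right)} = \left(w + 0\right) - 20 = w - 20 = -20 + w$)
$\left(q{\left(-5 \right)} - Q{\left(8 \right)}\right) \left(36 + 12\right) = \left(3 - \left(-20 + 8\right)\right) \left(36 + 12\right) = \left(3 - -12\right) 48 = \left(3 + 12\right) 48 = 15 \cdot 48 = 720$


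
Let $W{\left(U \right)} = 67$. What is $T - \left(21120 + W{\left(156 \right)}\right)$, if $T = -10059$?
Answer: $-31246$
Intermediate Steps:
$T - \left(21120 + W{\left(156 \right)}\right) = -10059 - 21187 = -31246$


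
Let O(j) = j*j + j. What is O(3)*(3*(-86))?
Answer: -3096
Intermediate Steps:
O(j) = j + j**2 (O(j) = j**2 + j = j + j**2)
O(3)*(3*(-86)) = (3*(1 + 3))*(3*(-86)) = (3*4)*(-258) = 12*(-258) = -3096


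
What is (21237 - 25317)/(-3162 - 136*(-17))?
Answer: 24/5 ≈ 4.8000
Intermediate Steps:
(21237 - 25317)/(-3162 - 136*(-17)) = -4080/(-3162 + 2312) = -4080/(-850) = -4080*(-1/850) = 24/5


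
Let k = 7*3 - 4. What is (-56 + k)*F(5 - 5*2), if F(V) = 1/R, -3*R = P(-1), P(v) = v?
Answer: -117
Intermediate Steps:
k = 17 (k = 21 - 4 = 17)
R = ⅓ (R = -⅓*(-1) = ⅓ ≈ 0.33333)
F(V) = 3 (F(V) = 1/(⅓) = 3)
(-56 + k)*F(5 - 5*2) = (-56 + 17)*3 = -39*3 = -117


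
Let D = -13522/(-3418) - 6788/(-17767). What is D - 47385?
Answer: -1438657081776/30363803 ≈ -47381.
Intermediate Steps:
D = 131723379/30363803 (D = -13522*(-1/3418) - 6788*(-1/17767) = 6761/1709 + 6788/17767 = 131723379/30363803 ≈ 4.3382)
D - 47385 = 131723379/30363803 - 47385 = -1438657081776/30363803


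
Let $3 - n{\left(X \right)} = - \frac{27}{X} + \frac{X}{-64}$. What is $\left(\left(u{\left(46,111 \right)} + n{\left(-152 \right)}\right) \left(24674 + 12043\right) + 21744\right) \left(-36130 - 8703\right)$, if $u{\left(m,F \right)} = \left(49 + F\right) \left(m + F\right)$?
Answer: $- \frac{1571397994138173}{38} \approx -4.1353 \cdot 10^{13}$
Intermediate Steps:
$u{\left(m,F \right)} = \left(49 + F\right) \left(F + m\right)$
$n{\left(X \right)} = 3 + \frac{27}{X} + \frac{X}{64}$ ($n{\left(X \right)} = 3 - \left(- \frac{27}{X} + \frac{X}{-64}\right) = 3 - \left(- \frac{27}{X} + X \left(- \frac{1}{64}\right)\right) = 3 - \left(- \frac{27}{X} - \frac{X}{64}\right) = 3 + \left(\frac{27}{X} + \frac{X}{64}\right) = 3 + \frac{27}{X} + \frac{X}{64}$)
$\left(\left(u{\left(46,111 \right)} + n{\left(-152 \right)}\right) \left(24674 + 12043\right) + 21744\right) \left(-36130 - 8703\right) = \left(\left(\left(111^{2} + 49 \cdot 111 + 49 \cdot 46 + 111 \cdot 46\right) + \left(3 + \frac{27}{-152} + \frac{1}{64} \left(-152\right)\right)\right) \left(24674 + 12043\right) + 21744\right) \left(-36130 - 8703\right) = \left(\left(\left(12321 + 5439 + 2254 + 5106\right) + \left(3 + 27 \left(- \frac{1}{152}\right) - \frac{19}{8}\right)\right) 36717 + 21744\right) \left(-44833\right) = \left(\left(25120 - - \frac{17}{38}\right) 36717 + 21744\right) \left(-44833\right) = \left(\left(25120 + \frac{17}{38}\right) 36717 + 21744\right) \left(-44833\right) = \left(\frac{954577}{38} \cdot 36717 + 21744\right) \left(-44833\right) = \left(\frac{35049203709}{38} + 21744\right) \left(-44833\right) = \frac{35050029981}{38} \left(-44833\right) = - \frac{1571397994138173}{38}$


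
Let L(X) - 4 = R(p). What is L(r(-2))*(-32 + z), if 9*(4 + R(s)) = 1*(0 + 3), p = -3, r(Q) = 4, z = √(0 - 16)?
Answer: -32/3 + 4*I/3 ≈ -10.667 + 1.3333*I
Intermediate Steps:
z = 4*I (z = √(-16) = 4*I ≈ 4.0*I)
R(s) = -11/3 (R(s) = -4 + (1*(0 + 3))/9 = -4 + (1*3)/9 = -4 + (⅑)*3 = -4 + ⅓ = -11/3)
L(X) = ⅓ (L(X) = 4 - 11/3 = ⅓)
L(r(-2))*(-32 + z) = (-32 + 4*I)/3 = -32/3 + 4*I/3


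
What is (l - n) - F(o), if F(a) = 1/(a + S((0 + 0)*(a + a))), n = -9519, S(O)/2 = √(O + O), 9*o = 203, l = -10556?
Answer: -210520/203 ≈ -1037.0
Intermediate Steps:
o = 203/9 (o = (⅑)*203 = 203/9 ≈ 22.556)
S(O) = 2*√2*√O (S(O) = 2*√(O + O) = 2*√(2*O) = 2*(√2*√O) = 2*√2*√O)
F(a) = 1/a (F(a) = 1/(a + 2*√2*√((0 + 0)*(a + a))) = 1/(a + 2*√2*√(0*(2*a))) = 1/(a + 2*√2*√0) = 1/(a + 2*√2*0) = 1/(a + 0) = 1/a)
(l - n) - F(o) = (-10556 - 1*(-9519)) - 1/203/9 = (-10556 + 9519) - 1*9/203 = -1037 - 9/203 = -210520/203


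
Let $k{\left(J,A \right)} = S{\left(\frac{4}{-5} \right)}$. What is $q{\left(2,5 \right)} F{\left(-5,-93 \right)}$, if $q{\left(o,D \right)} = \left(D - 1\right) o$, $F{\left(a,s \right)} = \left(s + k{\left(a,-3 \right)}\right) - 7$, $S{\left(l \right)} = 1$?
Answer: $-792$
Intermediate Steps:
$k{\left(J,A \right)} = 1$
$F{\left(a,s \right)} = -6 + s$ ($F{\left(a,s \right)} = \left(s + 1\right) - 7 = \left(1 + s\right) - 7 = -6 + s$)
$q{\left(o,D \right)} = o \left(-1 + D\right)$ ($q{\left(o,D \right)} = \left(-1 + D\right) o = o \left(-1 + D\right)$)
$q{\left(2,5 \right)} F{\left(-5,-93 \right)} = 2 \left(-1 + 5\right) \left(-6 - 93\right) = 2 \cdot 4 \left(-99\right) = 8 \left(-99\right) = -792$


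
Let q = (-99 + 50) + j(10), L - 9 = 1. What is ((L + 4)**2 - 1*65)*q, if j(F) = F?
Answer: -5109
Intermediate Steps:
L = 10 (L = 9 + 1 = 10)
q = -39 (q = (-99 + 50) + 10 = -49 + 10 = -39)
((L + 4)**2 - 1*65)*q = ((10 + 4)**2 - 1*65)*(-39) = (14**2 - 65)*(-39) = (196 - 65)*(-39) = 131*(-39) = -5109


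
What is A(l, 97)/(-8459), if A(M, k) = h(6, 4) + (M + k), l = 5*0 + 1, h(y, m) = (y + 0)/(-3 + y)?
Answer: -100/8459 ≈ -0.011822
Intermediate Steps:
h(y, m) = y/(-3 + y)
l = 1 (l = 0 + 1 = 1)
A(M, k) = 2 + M + k (A(M, k) = 6/(-3 + 6) + (M + k) = 6/3 + (M + k) = 6*(⅓) + (M + k) = 2 + (M + k) = 2 + M + k)
A(l, 97)/(-8459) = (2 + 1 + 97)/(-8459) = 100*(-1/8459) = -100/8459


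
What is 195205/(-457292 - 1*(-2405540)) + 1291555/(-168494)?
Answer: -1241689287185/164134049256 ≈ -7.5651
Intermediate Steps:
195205/(-457292 - 1*(-2405540)) + 1291555/(-168494) = 195205/(-457292 + 2405540) + 1291555*(-1/168494) = 195205/1948248 - 1291555/168494 = -1241689287185/164134049256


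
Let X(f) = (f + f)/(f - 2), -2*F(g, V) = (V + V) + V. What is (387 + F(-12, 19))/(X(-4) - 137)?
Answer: -2151/814 ≈ -2.6425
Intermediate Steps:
F(g, V) = -3*V/2 (F(g, V) = -((V + V) + V)/2 = -(2*V + V)/2 = -3*V/2)
X(f) = 2*f/(-2 + f) (X(f) = (2*f)/(-2 + f) = 2*f/(-2 + f))
(387 + F(-12, 19))/(X(-4) - 137) = (387 - 3/2*19)/(2*(-4)/(-2 - 4) - 137) = (387 - 57/2)/(2*(-4)/(-6) - 137) = 717/(2*(2*(-4)*(-⅙) - 137)) = 717/(2*(4/3 - 137)) = 717/(2*(-407/3)) = (717/2)*(-3/407) = -2151/814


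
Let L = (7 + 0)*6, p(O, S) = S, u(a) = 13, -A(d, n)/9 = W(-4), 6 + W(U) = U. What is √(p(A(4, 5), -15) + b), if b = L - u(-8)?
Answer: √14 ≈ 3.7417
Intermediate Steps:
W(U) = -6 + U
A(d, n) = 90 (A(d, n) = -9*(-6 - 4) = -9*(-10) = 90)
L = 42 (L = 7*6 = 42)
b = 29 (b = 42 - 1*13 = 42 - 13 = 29)
√(p(A(4, 5), -15) + b) = √(-15 + 29) = √14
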